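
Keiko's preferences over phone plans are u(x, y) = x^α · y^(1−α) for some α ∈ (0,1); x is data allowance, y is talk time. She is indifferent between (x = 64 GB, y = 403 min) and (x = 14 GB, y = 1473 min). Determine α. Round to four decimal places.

Set the two utilities equal: 64^α·403^(1−α) = 14^α·1473^(1−α).
Taking logs: α·ln 64 + (1−α)·ln 403 = α·ln 14 + (1−α)·ln 1473, i.e. α·1.5198258 = (1−α)·1.2961199.
Thus α·(2.8159457) = 1.2961199, so α = 1.2961199/2.8159457 ≈ 0.4603.

α ≈ 0.4603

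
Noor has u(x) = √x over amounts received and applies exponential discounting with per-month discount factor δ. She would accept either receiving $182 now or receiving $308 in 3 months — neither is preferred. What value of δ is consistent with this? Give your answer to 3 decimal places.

δ ≈ 0.916

The payoff in 3 months is discounted by δ^3, so u(182) = δ^3·u(308) and δ^3 = u(182)/u(308).
With u(x) = √x: δ^3 = √182/√308 = √(182/308) = 0.76871.
Hence δ = (0.76871)^(1/3) = 0.91605.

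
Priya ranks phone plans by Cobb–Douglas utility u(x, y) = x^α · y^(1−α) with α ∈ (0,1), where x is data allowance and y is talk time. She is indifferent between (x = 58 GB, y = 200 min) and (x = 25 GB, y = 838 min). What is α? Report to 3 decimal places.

α ≈ 0.630

Indifference: 58^α · 200^(1−α) = 25^α · 838^(1−α).
(58/25)^α = (838/200)^(1−α); take logs: α·ln(58/25) = (1−α)·ln(838/200), i.e. α·0.841567 = (1−α)·1.432701.
So α/(1−α) = (1.432701)/(0.841567) = 1.702421, and α = 1.702421/2.702421 ≈ 0.630.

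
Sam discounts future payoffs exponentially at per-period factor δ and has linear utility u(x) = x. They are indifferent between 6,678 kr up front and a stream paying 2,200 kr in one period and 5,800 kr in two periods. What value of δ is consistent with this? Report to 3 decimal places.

δ ≈ 0.900

The stream is worth 2200δ + 5800δ² today, so 2200δ + 5800δ² = 6678.
That is, 5800δ² + 2200δ − 6678 = 0, a quadratic in δ.
The positive root is δ = [−2200 + √(2200² + 4·5800·6678)] / (2·5800) = (−2200 + 12640.000)/11600 ≈ 0.900.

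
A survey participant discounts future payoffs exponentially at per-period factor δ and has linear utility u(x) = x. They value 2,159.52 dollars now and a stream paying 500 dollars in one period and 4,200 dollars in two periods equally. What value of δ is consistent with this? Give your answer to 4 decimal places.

δ ≈ 0.6600

Present value of the stream is 500·δ + 4200·δ². Indifference gives 500δ + 4200δ² = 2159.52.
Rearranged: 4200δ² + 500δ − 2159.52 = 0.
δ = (−500 + √(500² + 4·4200·2159.52)) / (2·4200) = (−500 + √36529936.00) / 8400 ≈ 0.6600.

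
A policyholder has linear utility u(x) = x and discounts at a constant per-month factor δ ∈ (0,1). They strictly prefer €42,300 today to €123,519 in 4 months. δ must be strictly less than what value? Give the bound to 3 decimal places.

The preference means 42300 > δ^4·123519.
So δ^4 < 42300/123519 = 0.34246; taking the 4th root of both positive sides preserves the inequality.
δ < 0.34246^(1/4) = 0.765.

δ < 0.765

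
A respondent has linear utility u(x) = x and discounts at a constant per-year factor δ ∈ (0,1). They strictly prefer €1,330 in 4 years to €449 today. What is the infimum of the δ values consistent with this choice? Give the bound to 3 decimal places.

The preference means 449 < δ^4·1330.
So δ^4 > 449/1330 = 0.33759; taking the 4th root of both positive sides preserves the inequality.
δ > 0.33759^(1/4) = 0.762.

δ > 0.762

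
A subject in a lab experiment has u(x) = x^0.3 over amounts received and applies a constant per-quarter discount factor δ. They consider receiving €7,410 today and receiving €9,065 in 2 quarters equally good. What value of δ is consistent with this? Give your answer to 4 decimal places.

Equating discounted utilities: u(7410) = δ^2·u(9065) ⇒ δ^2 = u(7410)/u(9065).
Since u(x) = x^0.3, δ^2 = (7410/9065)^0.3 = 0.81743^0.3 = 0.94132.
So δ = 0.94132^(1/2) ≈ 0.9702.

δ ≈ 0.9702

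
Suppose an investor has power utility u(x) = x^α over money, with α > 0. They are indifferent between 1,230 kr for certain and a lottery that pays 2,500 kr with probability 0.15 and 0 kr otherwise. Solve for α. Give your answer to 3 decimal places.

α ≈ 2.675

EU(lottery) = 0.15·2500^α + 0.85·0 = 0.15·2500^α.
Setting u(1230) equal to that: 1230^α = 0.15·2500^α ⇒ (1230/2500)^α = 0.15.
Take logs: α = ln 0.15 / ln(1230/2500) ≈ 2.67473.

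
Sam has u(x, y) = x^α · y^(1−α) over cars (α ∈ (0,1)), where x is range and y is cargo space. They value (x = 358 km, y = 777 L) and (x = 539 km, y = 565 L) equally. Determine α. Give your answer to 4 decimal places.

The Cobb–Douglas utilities coincide, so 358^α·777^(1−α) = 539^α·565^(1−α).
Rearrange to (358/539)^α = (565/777)^(1−α) and take logs: α·-0.4091826 = (1−α)·-0.3186146.
Thus α·(-0.7277972) = -0.3186146, so α = -0.3186146/-0.7277972 ≈ 0.4378.

α ≈ 0.4378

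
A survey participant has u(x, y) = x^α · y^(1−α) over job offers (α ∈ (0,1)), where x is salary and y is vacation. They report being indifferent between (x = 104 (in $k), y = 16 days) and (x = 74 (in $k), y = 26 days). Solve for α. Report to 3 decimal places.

Set the two utilities equal: 104^α·16^(1−α) = 74^α·26^(1−α).
(104/74)^α = (26/16)^(1−α); take logs: α·ln(104/74) = (1−α)·ln(26/16), i.e. α·0.340326 = (1−α)·0.485508.
With A = 0.340326 and B = 0.485508: α·A = (1−α)·B, so α = B/(A+B) = 0.485508/0.825834 ≈ 0.588.

α ≈ 0.588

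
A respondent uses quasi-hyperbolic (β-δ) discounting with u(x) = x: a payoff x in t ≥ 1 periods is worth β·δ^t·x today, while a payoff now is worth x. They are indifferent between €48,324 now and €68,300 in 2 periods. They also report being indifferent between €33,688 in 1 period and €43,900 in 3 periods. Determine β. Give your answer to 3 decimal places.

The second indifference involves only future payoffs, so β cancels: β·δ^1·33688 = β·δ^3·43900, giving δ^2 = 33688/43900 = 0.76738, so δ = 0.87600.
Substituting δ into 48324 = β·δ^2·68300: β = 48324/(52412.082) ≈ 0.922.

β ≈ 0.922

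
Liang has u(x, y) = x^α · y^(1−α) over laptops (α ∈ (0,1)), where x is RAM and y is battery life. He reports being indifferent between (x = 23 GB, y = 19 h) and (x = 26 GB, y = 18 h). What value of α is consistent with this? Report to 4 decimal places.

The Cobb–Douglas utilities coincide, so 23^α·19^(1−α) = 26^α·18^(1−α).
Rearrange to (23/26)^α = (18/19)^(1−α) and take logs: α·-0.1226023 = (1−α)·-0.0540672.
Thus α·(-0.1766695) = -0.0540672, so α = -0.0540672/-0.1766695 ≈ 0.3060.

α ≈ 0.3060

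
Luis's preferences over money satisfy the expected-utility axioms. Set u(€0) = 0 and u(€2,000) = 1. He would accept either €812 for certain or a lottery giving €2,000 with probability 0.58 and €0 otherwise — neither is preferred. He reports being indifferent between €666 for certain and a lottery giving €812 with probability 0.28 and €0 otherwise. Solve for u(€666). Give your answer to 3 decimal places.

From the first indifference, u(€812) = 0.58·u(€2,000) + 0.42·u(€0) = 0.58·1 + 0.42·0 = 0.58.
Chaining: u(€666) = 0.28·0.58 + 0.72·0.00 = 0.1624.

0.162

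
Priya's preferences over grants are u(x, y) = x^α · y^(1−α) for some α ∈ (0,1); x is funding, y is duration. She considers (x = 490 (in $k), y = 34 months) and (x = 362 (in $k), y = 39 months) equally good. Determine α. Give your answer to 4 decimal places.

α ≈ 0.3118

Set the two utilities equal: 490^α·34^(1−α) = 362^α·39^(1−α).
Rearrange to (490/362)^α = (39/34)^(1−α) and take logs: α·0.3027612 = (1−α)·0.1372011.
So α/(1−α) = (0.1372011)/(0.3027612) = 0.4531661, and α = 0.4531661/1.4531661 ≈ 0.3118.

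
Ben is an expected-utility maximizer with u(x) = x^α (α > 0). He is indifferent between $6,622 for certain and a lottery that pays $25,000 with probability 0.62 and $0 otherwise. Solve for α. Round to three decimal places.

The lottery's expected utility is 0.62·u(25000) + 0.38·u(0) = 0.62·25000^α (since u(0) = 0 for α > 0).
Indifference: 6622^α = 0.62·25000^α, so (6622/25000)^α = 0.62.
Take logs: α = ln 0.62 / ln(6622/25000) ≈ 0.35984.

α ≈ 0.360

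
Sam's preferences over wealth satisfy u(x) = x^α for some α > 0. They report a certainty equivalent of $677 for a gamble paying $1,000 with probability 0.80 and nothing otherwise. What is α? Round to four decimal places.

α ≈ 0.5720

EU(lottery) = 0.80·1000^α + 0.20·0 = 0.80·1000^α.
Setting u(677) equal to that: 677^α = 0.80·1000^α ⇒ (677/1000)^α = 0.80.
Take logs: α = ln 0.80 / ln(677/1000) ≈ 0.572040.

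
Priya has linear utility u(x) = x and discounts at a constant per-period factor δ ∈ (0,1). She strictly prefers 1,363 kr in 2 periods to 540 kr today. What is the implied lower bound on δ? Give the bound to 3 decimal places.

Comparing present values: 540 < δ^2·1363.
So δ^2 > 540/1363 = 0.39618; taking the square root of both positive sides preserves the inequality.
δ > 0.39618^(1/2) = 0.629.

δ > 0.629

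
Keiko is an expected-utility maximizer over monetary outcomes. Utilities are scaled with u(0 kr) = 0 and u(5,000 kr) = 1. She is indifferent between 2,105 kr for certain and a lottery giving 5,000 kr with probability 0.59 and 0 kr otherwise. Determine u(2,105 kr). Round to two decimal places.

By the standard-gamble method, u(2,105 kr) is just the indifference probability on the best outcome: 0.59.

0.59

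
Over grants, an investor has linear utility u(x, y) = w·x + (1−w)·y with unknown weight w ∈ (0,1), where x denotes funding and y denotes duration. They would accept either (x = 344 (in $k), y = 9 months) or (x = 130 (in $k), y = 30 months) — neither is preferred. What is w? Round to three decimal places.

w = 0.089

Equating utilities: w·344 + (1−w)·9 = w·130 + (1−w)·30.
Rearranging, 214·w − 21·(1−w) = 0.
So w/(1−w) = 21/214 = 0.0981, giving w = 21/(214+21) = 0.089.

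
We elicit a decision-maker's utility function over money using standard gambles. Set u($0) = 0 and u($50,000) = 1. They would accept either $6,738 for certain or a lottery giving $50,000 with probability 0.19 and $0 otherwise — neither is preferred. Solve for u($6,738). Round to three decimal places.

By the standard-gamble method, u($6,738) is just the indifference probability on the best outcome: 0.19.

0.190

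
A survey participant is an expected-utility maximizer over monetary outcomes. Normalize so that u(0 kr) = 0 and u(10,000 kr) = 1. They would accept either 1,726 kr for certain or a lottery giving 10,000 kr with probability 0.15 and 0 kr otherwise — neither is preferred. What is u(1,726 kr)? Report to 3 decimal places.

0.150

u(1,726 kr) equals the lottery's expected utility: 0.15·1 + 0.85·0 = 0.15.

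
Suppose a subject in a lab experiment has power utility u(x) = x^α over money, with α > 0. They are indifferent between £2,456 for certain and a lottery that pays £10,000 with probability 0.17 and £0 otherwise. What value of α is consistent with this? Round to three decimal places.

Since u(0) = 0, the lottery's EU is 0.17·10000^α.
Indifference: 2456^α = 0.17·10000^α, so (2456/10000)^α = 0.17.
Take logs: α = ln 0.17 / ln(2456/10000) ≈ 1.26203.

α ≈ 1.262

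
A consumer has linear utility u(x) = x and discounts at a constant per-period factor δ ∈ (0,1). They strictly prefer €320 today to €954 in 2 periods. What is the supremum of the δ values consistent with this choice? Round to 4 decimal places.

δ < 0.5792

Under u(x) = x this choice says 320 > δ^2·954.
So δ^2 < 320/954 = 0.33543; taking the square root of both positive sides preserves the inequality.
δ < 0.33543^(1/2) = 0.5792.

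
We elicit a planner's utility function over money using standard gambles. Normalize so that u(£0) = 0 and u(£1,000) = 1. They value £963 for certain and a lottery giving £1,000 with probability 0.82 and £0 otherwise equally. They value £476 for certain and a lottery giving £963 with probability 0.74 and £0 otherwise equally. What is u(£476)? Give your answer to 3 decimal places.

From the first indifference, u(£963) = 0.82·u(£1,000) + 0.18·u(£0) = 0.82·1 + 0.18·0 = 0.82.
Chaining: u(£476) = 0.74·0.82 + 0.26·0.00 = 0.6068.

0.607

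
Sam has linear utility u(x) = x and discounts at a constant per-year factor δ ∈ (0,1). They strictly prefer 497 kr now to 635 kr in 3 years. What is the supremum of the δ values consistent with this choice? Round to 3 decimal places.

δ < 0.922

Under u(x) = x this choice says 497 > δ^3·635.
Dividing by 635: δ^3 < 0.78268. Both sides are positive, so the cube root keeps the direction.
δ < (497/635)^(1/3) ≈ 0.922.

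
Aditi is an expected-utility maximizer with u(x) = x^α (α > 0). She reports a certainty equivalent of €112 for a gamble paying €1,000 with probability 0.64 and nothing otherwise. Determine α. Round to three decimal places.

The lottery's expected utility is 0.64·u(1000) + 0.36·u(0) = 0.64·1000^α (since u(0) = 0 for α > 0).
Indifference: 112^α = 0.64·1000^α, so (112/1000)^α = 0.64.
α = ln(0.64) / ln(112/1000) = -0.446287/-2.189256 ≈ 0.204.

α ≈ 0.204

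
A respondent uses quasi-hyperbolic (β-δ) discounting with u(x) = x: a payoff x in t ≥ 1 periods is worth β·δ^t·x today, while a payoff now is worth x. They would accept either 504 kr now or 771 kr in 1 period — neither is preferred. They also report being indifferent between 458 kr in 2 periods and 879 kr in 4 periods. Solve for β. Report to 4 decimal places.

β ≈ 0.9056

From the later pair, β·δ^2·458 = β·δ^4·879; dividing through, δ^2 = 458/879 = 0.52105, so δ = 0.72184.
The first indifference: 504 = β·δ·771, so β = 504/(δ·771) = 504/(0.72184·771) ≈ 0.9056.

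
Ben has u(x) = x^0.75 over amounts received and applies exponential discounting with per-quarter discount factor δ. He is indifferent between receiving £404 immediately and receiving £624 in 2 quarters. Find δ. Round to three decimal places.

δ ≈ 0.850

The payoff in 2 quarters is discounted by δ^2, so u(404) = δ^2·u(624) and δ^2 = u(404)/u(624).
With u(x) = x^0.75: δ^2 = 404^0.75/624^0.75 = (404/624)^0.75 = 0.72177.
Taking the square root: δ = 0.72177^(1/2) ≈ 0.850.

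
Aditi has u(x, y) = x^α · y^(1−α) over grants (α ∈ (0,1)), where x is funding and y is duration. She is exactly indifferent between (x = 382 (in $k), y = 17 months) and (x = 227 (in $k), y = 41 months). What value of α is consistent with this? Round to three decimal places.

α ≈ 0.628

Set the two utilities equal: 382^α·17^(1−α) = 227^α·41^(1−α).
Rearrange to (382/227)^α = (41/17)^(1−α) and take logs: α·0.520471 = (1−α)·0.880359.
So α/(1−α) = (0.880359)/(0.520471) = 1.691466, and α = 1.691466/2.691466 ≈ 0.628.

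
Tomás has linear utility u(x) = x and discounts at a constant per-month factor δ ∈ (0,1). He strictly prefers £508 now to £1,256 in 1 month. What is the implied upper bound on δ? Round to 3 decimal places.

The preference means 508 > δ·1256.
So δ < 508/1256 = 0.40446.

δ < 0.404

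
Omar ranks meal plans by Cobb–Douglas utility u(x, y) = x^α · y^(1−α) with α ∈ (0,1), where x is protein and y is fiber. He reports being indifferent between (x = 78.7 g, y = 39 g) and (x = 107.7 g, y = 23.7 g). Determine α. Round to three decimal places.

Set the two utilities equal: 78.7^α·39^(1−α) = 107.7^α·23.7^(1−α).
(78.7/107.7)^α = (23.7/39)^(1−α); take logs: α·ln(78.7/107.7) = (1−α)·ln(23.7/39), i.e. α·-0.313706 = (1−α)·-0.498087.
So α/(1−α) = (-0.498087)/(-0.313706) = 1.587751, and α = 1.587751/2.587751 ≈ 0.614.

α ≈ 0.614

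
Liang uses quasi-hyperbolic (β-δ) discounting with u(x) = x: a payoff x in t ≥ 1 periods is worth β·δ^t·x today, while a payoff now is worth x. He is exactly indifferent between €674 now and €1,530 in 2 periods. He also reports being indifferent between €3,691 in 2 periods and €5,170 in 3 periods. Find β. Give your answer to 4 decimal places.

From the later pair, β·δ^2·3691 = β·δ^3·5170; dividing through, δ = 3691/5170 = 0.71393.
The first indifference: 674 = β·δ^2·1530, so β = 674/(δ^2·1530) = 674/(0.50969·1530) ≈ 0.8643.

β ≈ 0.8643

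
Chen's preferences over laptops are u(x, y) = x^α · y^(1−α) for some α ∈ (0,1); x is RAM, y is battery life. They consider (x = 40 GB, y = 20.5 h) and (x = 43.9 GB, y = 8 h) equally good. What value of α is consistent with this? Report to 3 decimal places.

Indifference: 40^α · 20.5^(1−α) = 43.9^α · 8^(1−α).
(40/43.9)^α = (8/20.5)^(1−α); take logs: α·ln(40/43.9) = (1−α)·ln(8/20.5), i.e. α·-0.093035 = (1−α)·-0.940983.
Thus α·(-1.034018) = -0.940983, so α = -0.940983/-1.034018 ≈ 0.910.

α ≈ 0.910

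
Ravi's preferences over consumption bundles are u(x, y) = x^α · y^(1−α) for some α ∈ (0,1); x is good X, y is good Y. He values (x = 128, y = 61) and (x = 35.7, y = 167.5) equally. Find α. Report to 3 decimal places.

Set the two utilities equal: 128^α·61^(1−α) = 35.7^α·167.5^(1−α).
Taking logs: α·ln 128 + (1−α)·ln 61 = α·ln 35.7 + (1−α)·ln 167.5, i.e. α·1.276880 = (1−α)·1.010109.
So α/(1−α) = (1.010109)/(1.276880) = 0.791076, and α = 0.791076/1.791076 ≈ 0.442.

α ≈ 0.442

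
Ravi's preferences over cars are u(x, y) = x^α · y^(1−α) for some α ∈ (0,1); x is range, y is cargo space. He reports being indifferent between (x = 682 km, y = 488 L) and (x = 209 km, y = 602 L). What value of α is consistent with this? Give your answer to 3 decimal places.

Indifference: 682^α · 488^(1−α) = 209^α · 602^(1−α).
Taking logs: α·ln 682 + (1−α)·ln 488 = α·ln 209 + (1−α)·ln 602, i.e. α·1.182695 = (1−α)·0.209942.
So α/(1−α) = (0.209942)/(1.182695) = 0.177512, and α = 0.177512/1.177512 ≈ 0.151.

α ≈ 0.151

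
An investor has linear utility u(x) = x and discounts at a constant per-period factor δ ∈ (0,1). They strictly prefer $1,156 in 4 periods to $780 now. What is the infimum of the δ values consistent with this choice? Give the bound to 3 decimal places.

Comparing present values: 780 < δ^4·1156.
Hence δ^4 > 780/1156 = 0.67474, and x ↦ x^(1/4) is increasing on (0,∞).
δ > 0.67474^(1/4) = 0.906.

δ > 0.906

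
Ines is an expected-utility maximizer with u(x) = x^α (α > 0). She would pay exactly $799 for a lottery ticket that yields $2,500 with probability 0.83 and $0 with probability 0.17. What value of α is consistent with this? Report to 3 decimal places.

Since u(0) = 0, the lottery's EU is 0.83·2500^α.
Indifference: 799^α = 0.83·2500^α, so (799/2500)^α = 0.83.
Taking logs: α·ln(799/2500) = ln(0.83), so α = -0.186330 / -1.140685 ≈ 0.163.

α ≈ 0.163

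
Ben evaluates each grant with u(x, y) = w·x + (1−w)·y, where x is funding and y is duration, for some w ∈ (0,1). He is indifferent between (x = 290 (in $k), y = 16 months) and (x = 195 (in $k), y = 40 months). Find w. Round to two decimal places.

Indifference: w·290 + (1−w)·16 = w·195 + (1−w)·40.
w·(290−195) = (1−w)·(40−16), i.e. w·95 = (1−w)·24.
The marginal rate of substitution is 24/95, so w = 24/(95+24) = 0.20.

w = 0.20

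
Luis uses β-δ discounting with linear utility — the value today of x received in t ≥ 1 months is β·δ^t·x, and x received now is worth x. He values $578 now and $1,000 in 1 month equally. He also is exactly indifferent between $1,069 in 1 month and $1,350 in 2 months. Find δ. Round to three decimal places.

δ ≈ 0.792

From the later pair, β·δ^1·1069 = β·δ^2·1350; dividing through, δ = 1069/1350 = 0.79185.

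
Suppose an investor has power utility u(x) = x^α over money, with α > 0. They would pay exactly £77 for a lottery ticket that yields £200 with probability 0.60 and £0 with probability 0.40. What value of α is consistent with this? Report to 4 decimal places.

The lottery's expected utility is 0.60·u(200) + 0.40·u(0) = 0.60·200^α (since u(0) = 0 for α > 0).
Equating: 77^α = 0.60·200^α, i.e. 0.3850^α = 0.60.
α = ln(0.60) / ln(77/200) = -0.5108256/-0.9545119 ≈ 0.5352.

α ≈ 0.5352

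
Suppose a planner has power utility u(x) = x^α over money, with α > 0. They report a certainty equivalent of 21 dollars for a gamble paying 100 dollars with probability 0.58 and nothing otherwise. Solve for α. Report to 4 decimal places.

The lottery's expected utility is 0.58·u(100) + 0.42·u(0) = 0.58·100^α (since u(0) = 0 for α > 0).
Equating: 21^α = 0.58·100^α, i.e. 0.2100^α = 0.58.
Take logs: α = ln 0.58 / ln(21/100) ≈ 0.349039.

α ≈ 0.3490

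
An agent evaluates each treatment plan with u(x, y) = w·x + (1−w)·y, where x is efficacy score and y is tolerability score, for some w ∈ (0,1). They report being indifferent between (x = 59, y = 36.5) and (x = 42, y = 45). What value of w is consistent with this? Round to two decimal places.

u(59,36.5) = u(42,45) means w·59 + (1−w)·36.5 = w·42 + (1−w)·45.
Collecting terms: w·17 = (1−w)·8.5.
So w/(1−w) = 8.5/17 = 0.5000, giving w = 8.5/(17+8.5) = 0.33.

w = 0.33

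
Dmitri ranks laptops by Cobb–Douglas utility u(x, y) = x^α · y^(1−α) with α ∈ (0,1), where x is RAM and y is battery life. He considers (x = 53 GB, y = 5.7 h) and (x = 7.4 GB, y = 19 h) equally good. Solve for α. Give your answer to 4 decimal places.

α ≈ 0.3795

Set the two utilities equal: 53^α·5.7^(1−α) = 7.4^α·19^(1−α).
(53/7.4)^α = (19/5.7)^(1−α); take logs: α·ln(53/7.4) = (1−α)·ln(19/5.7), i.e. α·1.9688119 = (1−α)·1.2039728.
So α/(1−α) = (1.2039728)/(1.9688119) = 0.6115225, and α = 0.6115225/1.6115225 ≈ 0.3795.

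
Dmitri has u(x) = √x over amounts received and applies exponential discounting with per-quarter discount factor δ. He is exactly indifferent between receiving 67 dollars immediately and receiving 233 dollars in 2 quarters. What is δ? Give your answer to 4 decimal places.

Indifference means u(67) = δ^2 · u(233), so δ^2 = u(67)/u(233).
With u(x) = √x: δ^2 = √67/√233 = √(67/233) = 0.53624.
Taking the square root: δ = 0.53624^(1/2) ≈ 0.7323.

δ ≈ 0.7323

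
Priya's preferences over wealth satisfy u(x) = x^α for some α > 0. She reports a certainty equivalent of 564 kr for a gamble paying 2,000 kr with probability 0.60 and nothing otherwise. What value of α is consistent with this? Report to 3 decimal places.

Since u(0) = 0, the lottery's EU is 0.60·2000^α.
Indifference: 564^α = 0.60·2000^α, so (564/2000)^α = 0.60.
α = ln(0.60) / ln(564/2000) = -0.510826/-1.265848 ≈ 0.404.

α ≈ 0.404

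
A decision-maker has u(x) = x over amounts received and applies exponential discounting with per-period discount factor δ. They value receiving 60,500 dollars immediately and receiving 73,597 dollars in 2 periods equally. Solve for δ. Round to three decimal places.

δ ≈ 0.907

The payoff in 2 periods is discounted by δ^2, so u(60500) = δ^2·u(73597) and δ^2 = u(60500)/u(73597).
With u(x) = x: δ^2 = 60500/73597 = 0.82204.
Hence δ = (0.82204)^(1/2) = 0.90667.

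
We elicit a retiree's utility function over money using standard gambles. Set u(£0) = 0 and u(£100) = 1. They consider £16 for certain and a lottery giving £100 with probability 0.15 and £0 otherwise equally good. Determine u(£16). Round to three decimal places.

0.150

The indifference gives u(£16) = 0.15·u(£100) + 0.85·u(£0) = 0.15·1 + 0.85·0 = 0.15.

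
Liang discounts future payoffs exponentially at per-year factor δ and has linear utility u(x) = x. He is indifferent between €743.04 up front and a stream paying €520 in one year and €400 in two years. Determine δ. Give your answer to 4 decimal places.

The stream is worth 520δ + 400δ² today, so 520δ + 400δ² = 743.04.
So 400δ² + 520δ − 743.04 = 0.
By the quadratic formula (taking the positive root), δ = (−520 + √1459264.00) / 800 ≈ 0.8600.

δ ≈ 0.8600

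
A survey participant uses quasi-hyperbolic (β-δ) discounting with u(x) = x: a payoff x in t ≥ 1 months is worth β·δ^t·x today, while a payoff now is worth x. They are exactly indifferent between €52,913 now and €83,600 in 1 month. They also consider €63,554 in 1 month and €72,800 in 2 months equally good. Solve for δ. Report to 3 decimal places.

δ ≈ 0.873

Both payoffs in the second observation are in the future, so β drops out: δ^1·63554 = δ^2·72800 ⇒ δ = 63554/72800 = 0.87299.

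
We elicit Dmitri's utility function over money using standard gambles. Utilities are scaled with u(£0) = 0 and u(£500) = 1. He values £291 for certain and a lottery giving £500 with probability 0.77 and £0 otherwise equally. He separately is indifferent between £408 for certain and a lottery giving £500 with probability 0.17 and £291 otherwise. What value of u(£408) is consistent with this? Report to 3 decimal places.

0.809

First, u(£291) = 0.77·u(£500) + 0.23·u(£0) = 0.77.
Then u(£408) = 0.17·u(£500) + 0.83·u(£291) = 0.17·1.00 + 0.83·0.77 = 0.8091.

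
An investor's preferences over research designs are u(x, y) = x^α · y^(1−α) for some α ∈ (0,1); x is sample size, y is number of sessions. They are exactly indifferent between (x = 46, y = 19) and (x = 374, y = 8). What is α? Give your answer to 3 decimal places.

α ≈ 0.292

The Cobb–Douglas utilities coincide, so 46^α·19^(1−α) = 374^α·8^(1−α).
Rearrange to (46/374)^α = (8/19)^(1−α) and take logs: α·-2.095614 = (1−α)·-0.864997.
Thus α·(-2.960611) = -0.864997, so α = -0.864997/-2.960611 ≈ 0.292.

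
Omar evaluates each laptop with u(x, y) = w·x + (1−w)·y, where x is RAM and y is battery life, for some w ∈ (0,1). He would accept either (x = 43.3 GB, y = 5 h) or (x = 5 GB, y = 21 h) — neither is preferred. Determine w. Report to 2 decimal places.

Equating utilities: w·43.3 + (1−w)·5 = w·5 + (1−w)·21.
Collecting terms: w·38.3 = (1−w)·16.
Hence w = 16/(38.3+16) = 16/54.3 = 0.29.

w = 0.29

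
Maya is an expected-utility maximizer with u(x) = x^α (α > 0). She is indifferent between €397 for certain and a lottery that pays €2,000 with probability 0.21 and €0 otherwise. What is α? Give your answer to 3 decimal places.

The lottery's expected utility is 0.21·u(2000) + 0.79·u(0) = 0.21·2000^α (since u(0) = 0 for α > 0).
Setting u(397) equal to that: 397^α = 0.21·2000^α ⇒ (397/2000)^α = 0.21.
Taking logs: α·ln(397/2000) = ln(0.21), so α = -1.560648 / -1.616966 ≈ 0.965.

α ≈ 0.965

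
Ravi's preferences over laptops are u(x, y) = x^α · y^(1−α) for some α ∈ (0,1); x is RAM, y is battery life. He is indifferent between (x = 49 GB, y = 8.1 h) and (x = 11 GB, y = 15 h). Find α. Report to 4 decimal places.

α ≈ 0.2920

Indifference: 49^α · 8.1^(1−α) = 11^α · 15^(1−α).
Taking logs: α·ln 49 + (1−α)·ln 8.1 = α·ln 11 + (1−α)·ln 15, i.e. α·1.4939250 = (1−α)·0.6161861.
So α/(1−α) = (0.6161861)/(1.4939250) = 0.4124612, and α = 0.4124612/1.4124612 ≈ 0.2920.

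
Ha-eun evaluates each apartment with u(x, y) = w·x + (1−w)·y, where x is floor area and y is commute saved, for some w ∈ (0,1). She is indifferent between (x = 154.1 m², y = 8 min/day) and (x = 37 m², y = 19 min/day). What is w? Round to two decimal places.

w = 0.09

Indifference: w·154.1 + (1−w)·8 = w·37 + (1−w)·19.
Collecting terms: w·117.1 = (1−w)·11.
Hence w = 11/(117.1+11) = 11/128.1 = 0.09.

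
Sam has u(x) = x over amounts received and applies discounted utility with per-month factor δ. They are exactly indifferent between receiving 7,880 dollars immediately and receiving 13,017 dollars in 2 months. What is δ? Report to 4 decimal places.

δ ≈ 0.7781

The payoff in 2 months is discounted by δ^2, so u(7880) = δ^2·u(13017) and δ^2 = u(7880)/u(13017).
With u(x) = x: δ^2 = 7880/13017 = 0.60536.
So δ = 0.60536^(1/2) ≈ 0.7781.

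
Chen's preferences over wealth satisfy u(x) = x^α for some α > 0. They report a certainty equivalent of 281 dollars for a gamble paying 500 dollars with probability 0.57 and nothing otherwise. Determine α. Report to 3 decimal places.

Since u(0) = 0, the lottery's EU is 0.57·500^α.
Equating: 281^α = 0.57·500^α, i.e. 0.5620^α = 0.57.
α = ln(0.57) / ln(281/500) = -0.562119/-0.576253 ≈ 0.975.

α ≈ 0.975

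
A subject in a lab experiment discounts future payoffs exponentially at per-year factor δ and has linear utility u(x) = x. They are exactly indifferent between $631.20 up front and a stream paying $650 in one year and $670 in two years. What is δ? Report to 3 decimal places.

Present value of the stream is 650·δ + 670·δ². Indifference gives 650δ + 670δ² = 631.20.
Rearranged: 670δ² + 650δ − 631.20 = 0.
The positive root is δ = [−650 + √(650² + 4·670·631.20)] / (2·670) = (−650 + 1454.000)/1340 ≈ 0.600.

δ ≈ 0.600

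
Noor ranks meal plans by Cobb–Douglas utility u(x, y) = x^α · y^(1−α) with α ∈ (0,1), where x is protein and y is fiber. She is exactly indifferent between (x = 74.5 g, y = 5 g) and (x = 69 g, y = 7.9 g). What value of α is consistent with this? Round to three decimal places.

α ≈ 0.856

Indifference: 74.5^α · 5^(1−α) = 69^α · 7.9^(1−α).
Rearrange to (74.5/69)^α = (7.9/5)^(1−α) and take logs: α·0.076693 = (1−α)·0.457425.
Thus α·(0.534118) = 0.457425, so α = 0.457425/0.534118 ≈ 0.856.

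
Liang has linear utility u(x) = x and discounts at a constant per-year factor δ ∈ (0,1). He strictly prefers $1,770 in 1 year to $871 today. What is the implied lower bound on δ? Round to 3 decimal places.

δ > 0.492

Comparing present values: 871 < δ·1770.
So δ > 871/1770 = 0.49209.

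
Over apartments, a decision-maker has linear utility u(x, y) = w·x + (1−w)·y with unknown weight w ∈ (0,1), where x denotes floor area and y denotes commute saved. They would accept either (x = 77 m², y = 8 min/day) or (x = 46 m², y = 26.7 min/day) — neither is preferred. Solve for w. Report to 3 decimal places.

Equating utilities: w·77 + (1−w)·8 = w·46 + (1−w)·26.7.
Rearranging, 31·w − 18.7·(1−w) = 0.
So w/(1−w) = 18.7/31 = 0.6032, giving w = 18.7/(31+18.7) = 0.376.

w = 0.376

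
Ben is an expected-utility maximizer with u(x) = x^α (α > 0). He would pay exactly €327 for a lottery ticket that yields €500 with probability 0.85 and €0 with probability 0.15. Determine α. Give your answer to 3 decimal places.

α ≈ 0.383

The lottery's expected utility is 0.85·u(500) + 0.15·u(0) = 0.85·500^α (since u(0) = 0 for α > 0).
Indifference: 327^α = 0.85·500^α, so (327/500)^α = 0.85.
Taking logs: α·ln(327/500) = ln(0.85), so α = -0.162519 / -0.424648 ≈ 0.383.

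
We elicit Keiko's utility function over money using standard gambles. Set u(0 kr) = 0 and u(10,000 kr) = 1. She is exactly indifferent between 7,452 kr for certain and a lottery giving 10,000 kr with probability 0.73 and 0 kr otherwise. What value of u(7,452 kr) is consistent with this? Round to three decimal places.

0.730

The indifference gives u(7,452 kr) = 0.73·u(10,000 kr) + 0.27·u(0 kr) = 0.73·1 + 0.27·0 = 0.73.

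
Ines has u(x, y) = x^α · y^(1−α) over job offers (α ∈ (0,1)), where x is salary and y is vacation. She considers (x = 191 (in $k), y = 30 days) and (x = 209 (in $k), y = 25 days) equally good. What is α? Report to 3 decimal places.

Indifference: 191^α · 30^(1−α) = 209^α · 25^(1−α).
Taking logs: α·ln 191 + (1−α)·ln 30 = α·ln 209 + (1−α)·ln 25, i.e. α·-0.090061 = (1−α)·-0.182322.
So α/(1−α) = (-0.182322)/(-0.090061) = 2.024428, and α = 2.024428/3.024428 ≈ 0.669.

α ≈ 0.669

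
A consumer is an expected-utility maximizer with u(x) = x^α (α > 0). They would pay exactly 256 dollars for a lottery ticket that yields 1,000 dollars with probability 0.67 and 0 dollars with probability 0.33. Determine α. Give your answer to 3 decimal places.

α ≈ 0.294

EU(lottery) = 0.67·1000^α + 0.33·0 = 0.67·1000^α.
Indifference: 256^α = 0.67·1000^α, so (256/1000)^α = 0.67.
Take logs: α = ln 0.67 / ln(256/1000) ≈ 0.29391.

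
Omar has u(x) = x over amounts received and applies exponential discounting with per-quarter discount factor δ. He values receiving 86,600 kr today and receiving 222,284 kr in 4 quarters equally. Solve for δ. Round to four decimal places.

δ ≈ 0.7900

The payoff in 4 quarters is discounted by δ^4, so u(86600) = δ^4·u(222284) and δ^4 = u(86600)/u(222284).
With u(x) = x: δ^4 = 86600/222284 = 0.38959.
So δ = 0.38959^(1/4) ≈ 0.7900.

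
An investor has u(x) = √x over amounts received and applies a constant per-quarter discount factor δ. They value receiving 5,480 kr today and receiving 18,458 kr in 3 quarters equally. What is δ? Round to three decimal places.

The payoff in 3 quarters is discounted by δ^3, so u(5480) = δ^3·u(18458) and δ^3 = u(5480)/u(18458).
Since u(x) = √x, δ^3 = √(5480/18458) = 0.54488.
Taking the cube root: δ = 0.54488^(1/3) ≈ 0.817.

δ ≈ 0.817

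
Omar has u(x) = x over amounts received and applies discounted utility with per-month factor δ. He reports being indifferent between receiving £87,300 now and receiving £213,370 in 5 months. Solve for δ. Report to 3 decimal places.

δ ≈ 0.836

The payoff in 5 months is discounted by δ^5, so u(87300) = δ^5·u(213370) and δ^5 = u(87300)/u(213370).
With u(x) = x: δ^5 = 87300/213370 = 0.40915.
Taking the 5th root: δ = 0.40915^(1/5) ≈ 0.836.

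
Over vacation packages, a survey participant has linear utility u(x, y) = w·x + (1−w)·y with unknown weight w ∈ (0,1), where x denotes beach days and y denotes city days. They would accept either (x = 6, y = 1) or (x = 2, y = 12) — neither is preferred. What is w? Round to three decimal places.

w = 0.733

Indifference: w·6 + (1−w)·1 = w·2 + (1−w)·12.
Collecting terms: w·4 = (1−w)·11.
Hence w = 11/(4+11) = 11/15 = 0.733.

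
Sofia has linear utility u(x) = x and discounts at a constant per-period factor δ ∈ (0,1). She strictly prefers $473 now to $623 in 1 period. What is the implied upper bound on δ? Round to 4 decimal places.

δ < 0.7592

Under u(x) = x this choice says 473 > δ·623.
So δ < 473/623 = 0.75923.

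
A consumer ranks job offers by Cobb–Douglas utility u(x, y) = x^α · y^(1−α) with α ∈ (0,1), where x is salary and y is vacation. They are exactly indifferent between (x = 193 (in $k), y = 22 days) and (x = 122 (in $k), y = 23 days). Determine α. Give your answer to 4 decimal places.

Set the two utilities equal: 193^α·22^(1−α) = 122^α·23^(1−α).
Taking logs: α·ln 193 + (1−α)·ln 22 = α·ln 122 + (1−α)·ln 23, i.e. α·0.4586691 = (1−α)·0.0444518.
So α/(1−α) = (0.0444518)/(0.4586691) = 0.0969147, and α = 0.0969147/1.0969147 ≈ 0.0884.

α ≈ 0.0884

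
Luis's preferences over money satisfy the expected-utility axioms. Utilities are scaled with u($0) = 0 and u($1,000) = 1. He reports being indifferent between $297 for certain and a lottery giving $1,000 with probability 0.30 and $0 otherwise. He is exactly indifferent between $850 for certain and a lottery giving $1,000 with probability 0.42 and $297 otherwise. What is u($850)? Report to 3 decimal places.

0.594

First, u($297) = 0.30·u($1,000) + 0.70·u($0) = 0.30.
Then u($850) = 0.42·u($1,000) + 0.58·u($297) = 0.42·1.00 + 0.58·0.30 = 0.5940.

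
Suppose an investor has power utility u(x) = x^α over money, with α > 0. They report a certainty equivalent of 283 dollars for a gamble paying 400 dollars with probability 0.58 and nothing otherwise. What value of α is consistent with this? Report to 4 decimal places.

α ≈ 1.5743

Since u(0) = 0, the lottery's EU is 0.58·400^α.
Setting u(283) equal to that: 283^α = 0.58·400^α ⇒ (283/400)^α = 0.58.
Take logs: α = ln 0.58 / ln(283/400) ≈ 1.574276.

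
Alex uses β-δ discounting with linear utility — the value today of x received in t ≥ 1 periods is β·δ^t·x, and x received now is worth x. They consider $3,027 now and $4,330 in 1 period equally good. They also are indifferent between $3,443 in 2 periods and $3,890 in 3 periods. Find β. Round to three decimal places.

Both payoffs in the second observation are in the future, so β drops out: δ^2·3443 = δ^3·3890 ⇒ δ = 3443/3890 = 0.88509.
The first indifference: 3027 = β·δ·4330, so β = 3027/(δ·4330) = 3027/(0.88509·4330) ≈ 0.790.

β ≈ 0.790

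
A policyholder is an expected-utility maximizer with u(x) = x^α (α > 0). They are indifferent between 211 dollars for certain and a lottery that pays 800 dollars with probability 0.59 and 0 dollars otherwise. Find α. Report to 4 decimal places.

Since u(0) = 0, the lottery's EU is 0.59·800^α.
Indifference: 211^α = 0.59·800^α, so (211/800)^α = 0.59.
Take logs: α = ln 0.59 / ln(211/800) ≈ 0.395897.

α ≈ 0.3959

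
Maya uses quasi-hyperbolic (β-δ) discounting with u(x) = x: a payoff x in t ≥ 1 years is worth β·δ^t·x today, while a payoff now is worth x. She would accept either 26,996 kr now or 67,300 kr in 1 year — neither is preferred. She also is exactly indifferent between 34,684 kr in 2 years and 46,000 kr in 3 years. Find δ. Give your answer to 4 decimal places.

δ ≈ 0.7540

From the later pair, β·δ^2·34684 = β·δ^3·46000; dividing through, δ = 34684/46000 = 0.75400.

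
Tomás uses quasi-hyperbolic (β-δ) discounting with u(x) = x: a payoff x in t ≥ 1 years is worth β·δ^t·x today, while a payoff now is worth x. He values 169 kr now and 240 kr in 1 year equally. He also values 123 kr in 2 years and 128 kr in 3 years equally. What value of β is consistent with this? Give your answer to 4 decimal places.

β ≈ 0.7328

From the later pair, β·δ^2·123 = β·δ^3·128; dividing through, δ = 123/128 = 0.96094.
Now use the now-vs-future pair: 169 = β·δ·240 gives β = 169/(0.96094·240) ≈ 0.7328.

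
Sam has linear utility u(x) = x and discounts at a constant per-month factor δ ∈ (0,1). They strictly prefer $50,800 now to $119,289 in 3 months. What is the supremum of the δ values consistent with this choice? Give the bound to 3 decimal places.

Comparing present values: 50800 > δ^3·119289.
Dividing by 119289: δ^3 < 0.42586. Both sides are positive, so the cube root keeps the direction.
δ < 0.42586^(1/3) = 0.752.

δ < 0.752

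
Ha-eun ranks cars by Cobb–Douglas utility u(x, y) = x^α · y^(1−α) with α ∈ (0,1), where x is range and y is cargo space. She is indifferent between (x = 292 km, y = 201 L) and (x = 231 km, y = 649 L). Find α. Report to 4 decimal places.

α ≈ 0.8334

Set the two utilities equal: 292^α·201^(1−α) = 231^α·649^(1−α).
Rearrange to (292/231)^α = (649/201)^(1−α) and take logs: α·0.2343361 = (1−α)·1.1721278.
So α/(1−α) = (1.1721278)/(0.2343361) = 5.0019088, and α = 5.0019088/6.0019088 ≈ 0.8334.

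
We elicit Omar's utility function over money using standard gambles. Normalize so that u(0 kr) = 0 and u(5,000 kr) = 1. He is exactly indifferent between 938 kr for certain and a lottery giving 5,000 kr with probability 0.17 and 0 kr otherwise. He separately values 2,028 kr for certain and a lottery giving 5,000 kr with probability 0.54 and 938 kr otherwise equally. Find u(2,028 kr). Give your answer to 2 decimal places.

0.62

First, u(938 kr) = 0.17·u(5,000 kr) + 0.83·u(0 kr) = 0.17.
Chaining: u(2,028 kr) = 0.54·1.00 + 0.46·0.17 = 0.6182.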